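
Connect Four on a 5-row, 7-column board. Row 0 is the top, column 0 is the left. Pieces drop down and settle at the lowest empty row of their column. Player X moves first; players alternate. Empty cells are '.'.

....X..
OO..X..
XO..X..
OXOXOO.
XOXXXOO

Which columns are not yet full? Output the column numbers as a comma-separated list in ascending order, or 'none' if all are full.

col 0: top cell = '.' → open
col 1: top cell = '.' → open
col 2: top cell = '.' → open
col 3: top cell = '.' → open
col 4: top cell = 'X' → FULL
col 5: top cell = '.' → open
col 6: top cell = '.' → open

Answer: 0,1,2,3,5,6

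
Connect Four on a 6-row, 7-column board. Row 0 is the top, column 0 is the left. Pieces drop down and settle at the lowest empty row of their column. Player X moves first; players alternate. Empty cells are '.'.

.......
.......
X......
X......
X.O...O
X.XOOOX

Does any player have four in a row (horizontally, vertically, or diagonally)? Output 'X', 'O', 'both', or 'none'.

X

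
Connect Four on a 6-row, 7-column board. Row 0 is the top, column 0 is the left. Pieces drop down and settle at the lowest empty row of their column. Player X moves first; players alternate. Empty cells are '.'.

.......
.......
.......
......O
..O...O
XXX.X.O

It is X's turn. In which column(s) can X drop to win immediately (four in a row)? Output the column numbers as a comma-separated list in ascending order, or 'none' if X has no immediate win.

col 0: drop X → no win
col 1: drop X → no win
col 2: drop X → no win
col 3: drop X → WIN!
col 4: drop X → no win
col 5: drop X → no win
col 6: drop X → no win

Answer: 3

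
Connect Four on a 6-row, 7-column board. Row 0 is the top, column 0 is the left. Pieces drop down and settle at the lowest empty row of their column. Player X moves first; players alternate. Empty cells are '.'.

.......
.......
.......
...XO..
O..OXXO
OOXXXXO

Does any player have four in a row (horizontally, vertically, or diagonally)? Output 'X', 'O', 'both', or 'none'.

X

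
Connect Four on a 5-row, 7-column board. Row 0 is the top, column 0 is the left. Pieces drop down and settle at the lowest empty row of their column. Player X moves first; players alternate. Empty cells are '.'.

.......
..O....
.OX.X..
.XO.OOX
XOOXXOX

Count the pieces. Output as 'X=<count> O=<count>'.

X=8 O=8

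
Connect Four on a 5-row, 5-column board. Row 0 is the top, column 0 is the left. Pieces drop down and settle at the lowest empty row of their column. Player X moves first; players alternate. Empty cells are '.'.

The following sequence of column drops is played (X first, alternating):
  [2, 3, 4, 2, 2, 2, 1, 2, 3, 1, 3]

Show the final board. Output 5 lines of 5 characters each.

Answer: ..O..
..O..
..XX.
.OOX.
.XXOX

Derivation:
Move 1: X drops in col 2, lands at row 4
Move 2: O drops in col 3, lands at row 4
Move 3: X drops in col 4, lands at row 4
Move 4: O drops in col 2, lands at row 3
Move 5: X drops in col 2, lands at row 2
Move 6: O drops in col 2, lands at row 1
Move 7: X drops in col 1, lands at row 4
Move 8: O drops in col 2, lands at row 0
Move 9: X drops in col 3, lands at row 3
Move 10: O drops in col 1, lands at row 3
Move 11: X drops in col 3, lands at row 2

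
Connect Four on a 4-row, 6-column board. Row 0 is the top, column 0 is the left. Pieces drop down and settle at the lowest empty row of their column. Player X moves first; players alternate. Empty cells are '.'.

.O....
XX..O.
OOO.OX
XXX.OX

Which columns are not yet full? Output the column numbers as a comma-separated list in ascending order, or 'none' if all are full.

Answer: 0,2,3,4,5

Derivation:
col 0: top cell = '.' → open
col 1: top cell = 'O' → FULL
col 2: top cell = '.' → open
col 3: top cell = '.' → open
col 4: top cell = '.' → open
col 5: top cell = '.' → open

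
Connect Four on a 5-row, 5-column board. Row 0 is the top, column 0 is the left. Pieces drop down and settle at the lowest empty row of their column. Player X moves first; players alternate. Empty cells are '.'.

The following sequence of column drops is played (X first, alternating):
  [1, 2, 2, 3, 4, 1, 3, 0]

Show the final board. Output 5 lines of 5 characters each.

Move 1: X drops in col 1, lands at row 4
Move 2: O drops in col 2, lands at row 4
Move 3: X drops in col 2, lands at row 3
Move 4: O drops in col 3, lands at row 4
Move 5: X drops in col 4, lands at row 4
Move 6: O drops in col 1, lands at row 3
Move 7: X drops in col 3, lands at row 3
Move 8: O drops in col 0, lands at row 4

Answer: .....
.....
.....
.OXX.
OXOOX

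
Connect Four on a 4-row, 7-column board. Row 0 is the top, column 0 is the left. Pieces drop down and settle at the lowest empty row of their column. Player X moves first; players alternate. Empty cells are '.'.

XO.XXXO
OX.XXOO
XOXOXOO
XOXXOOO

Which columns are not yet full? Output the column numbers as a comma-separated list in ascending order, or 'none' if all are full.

col 0: top cell = 'X' → FULL
col 1: top cell = 'O' → FULL
col 2: top cell = '.' → open
col 3: top cell = 'X' → FULL
col 4: top cell = 'X' → FULL
col 5: top cell = 'X' → FULL
col 6: top cell = 'O' → FULL

Answer: 2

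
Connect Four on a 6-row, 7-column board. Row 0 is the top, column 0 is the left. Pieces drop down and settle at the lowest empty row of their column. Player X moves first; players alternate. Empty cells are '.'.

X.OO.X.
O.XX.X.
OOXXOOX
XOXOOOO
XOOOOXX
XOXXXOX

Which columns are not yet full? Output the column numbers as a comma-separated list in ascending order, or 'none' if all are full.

Answer: 1,4,6

Derivation:
col 0: top cell = 'X' → FULL
col 1: top cell = '.' → open
col 2: top cell = 'O' → FULL
col 3: top cell = 'O' → FULL
col 4: top cell = '.' → open
col 5: top cell = 'X' → FULL
col 6: top cell = '.' → open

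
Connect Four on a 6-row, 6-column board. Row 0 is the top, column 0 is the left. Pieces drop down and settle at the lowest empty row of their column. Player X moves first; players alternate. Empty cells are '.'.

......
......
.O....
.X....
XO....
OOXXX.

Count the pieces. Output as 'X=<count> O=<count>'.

X=5 O=4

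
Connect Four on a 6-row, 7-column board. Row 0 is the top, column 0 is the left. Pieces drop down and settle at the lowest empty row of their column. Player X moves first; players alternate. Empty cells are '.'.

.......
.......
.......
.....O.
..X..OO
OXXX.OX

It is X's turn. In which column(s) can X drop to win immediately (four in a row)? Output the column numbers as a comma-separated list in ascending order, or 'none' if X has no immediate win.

col 0: drop X → no win
col 1: drop X → no win
col 2: drop X → no win
col 3: drop X → no win
col 4: drop X → WIN!
col 5: drop X → no win
col 6: drop X → no win

Answer: 4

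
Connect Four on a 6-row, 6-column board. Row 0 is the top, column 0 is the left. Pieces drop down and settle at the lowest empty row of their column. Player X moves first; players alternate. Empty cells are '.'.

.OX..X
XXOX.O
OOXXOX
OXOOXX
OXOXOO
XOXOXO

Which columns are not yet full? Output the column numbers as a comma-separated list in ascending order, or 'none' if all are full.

Answer: 0,3,4

Derivation:
col 0: top cell = '.' → open
col 1: top cell = 'O' → FULL
col 2: top cell = 'X' → FULL
col 3: top cell = '.' → open
col 4: top cell = '.' → open
col 5: top cell = 'X' → FULL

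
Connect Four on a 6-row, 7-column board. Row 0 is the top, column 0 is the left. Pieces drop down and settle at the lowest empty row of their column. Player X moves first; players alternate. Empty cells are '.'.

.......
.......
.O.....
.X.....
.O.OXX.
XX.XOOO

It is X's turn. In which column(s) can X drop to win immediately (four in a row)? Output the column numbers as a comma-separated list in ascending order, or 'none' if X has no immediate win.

Answer: 2

Derivation:
col 0: drop X → no win
col 1: drop X → no win
col 2: drop X → WIN!
col 3: drop X → no win
col 4: drop X → no win
col 5: drop X → no win
col 6: drop X → no win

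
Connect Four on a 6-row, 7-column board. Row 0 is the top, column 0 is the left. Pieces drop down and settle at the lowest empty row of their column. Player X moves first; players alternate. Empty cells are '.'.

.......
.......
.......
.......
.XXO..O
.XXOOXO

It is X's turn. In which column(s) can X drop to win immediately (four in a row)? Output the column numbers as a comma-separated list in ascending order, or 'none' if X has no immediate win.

Answer: none

Derivation:
col 0: drop X → no win
col 1: drop X → no win
col 2: drop X → no win
col 3: drop X → no win
col 4: drop X → no win
col 5: drop X → no win
col 6: drop X → no win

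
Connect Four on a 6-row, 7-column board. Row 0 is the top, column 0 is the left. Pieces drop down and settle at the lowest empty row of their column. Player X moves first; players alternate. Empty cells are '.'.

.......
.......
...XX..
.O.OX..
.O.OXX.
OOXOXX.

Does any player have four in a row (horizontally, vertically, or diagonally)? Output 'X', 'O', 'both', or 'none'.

X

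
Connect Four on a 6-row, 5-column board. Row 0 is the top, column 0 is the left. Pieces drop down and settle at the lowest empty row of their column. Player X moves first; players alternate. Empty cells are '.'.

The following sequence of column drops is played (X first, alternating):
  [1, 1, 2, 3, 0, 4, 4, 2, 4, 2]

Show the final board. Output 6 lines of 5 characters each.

Answer: .....
.....
.....
..O.X
.OO.X
XXXOO

Derivation:
Move 1: X drops in col 1, lands at row 5
Move 2: O drops in col 1, lands at row 4
Move 3: X drops in col 2, lands at row 5
Move 4: O drops in col 3, lands at row 5
Move 5: X drops in col 0, lands at row 5
Move 6: O drops in col 4, lands at row 5
Move 7: X drops in col 4, lands at row 4
Move 8: O drops in col 2, lands at row 4
Move 9: X drops in col 4, lands at row 3
Move 10: O drops in col 2, lands at row 3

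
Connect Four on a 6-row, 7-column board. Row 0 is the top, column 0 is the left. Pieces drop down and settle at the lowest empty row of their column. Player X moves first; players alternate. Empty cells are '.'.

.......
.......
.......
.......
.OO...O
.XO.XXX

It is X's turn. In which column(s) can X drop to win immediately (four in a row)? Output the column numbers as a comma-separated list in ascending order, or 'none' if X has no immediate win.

col 0: drop X → no win
col 1: drop X → no win
col 2: drop X → no win
col 3: drop X → WIN!
col 4: drop X → no win
col 5: drop X → no win
col 6: drop X → no win

Answer: 3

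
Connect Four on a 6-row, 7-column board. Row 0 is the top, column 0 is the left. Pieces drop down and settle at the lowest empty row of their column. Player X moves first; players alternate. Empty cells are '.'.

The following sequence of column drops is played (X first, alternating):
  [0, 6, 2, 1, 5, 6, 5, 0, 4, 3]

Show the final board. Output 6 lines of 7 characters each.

Move 1: X drops in col 0, lands at row 5
Move 2: O drops in col 6, lands at row 5
Move 3: X drops in col 2, lands at row 5
Move 4: O drops in col 1, lands at row 5
Move 5: X drops in col 5, lands at row 5
Move 6: O drops in col 6, lands at row 4
Move 7: X drops in col 5, lands at row 4
Move 8: O drops in col 0, lands at row 4
Move 9: X drops in col 4, lands at row 5
Move 10: O drops in col 3, lands at row 5

Answer: .......
.......
.......
.......
O....XO
XOXOXXO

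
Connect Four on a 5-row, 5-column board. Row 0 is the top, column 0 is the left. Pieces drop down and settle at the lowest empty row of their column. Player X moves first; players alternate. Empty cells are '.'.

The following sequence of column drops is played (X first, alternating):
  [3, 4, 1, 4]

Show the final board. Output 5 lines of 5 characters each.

Answer: .....
.....
.....
....O
.X.XO

Derivation:
Move 1: X drops in col 3, lands at row 4
Move 2: O drops in col 4, lands at row 4
Move 3: X drops in col 1, lands at row 4
Move 4: O drops in col 4, lands at row 3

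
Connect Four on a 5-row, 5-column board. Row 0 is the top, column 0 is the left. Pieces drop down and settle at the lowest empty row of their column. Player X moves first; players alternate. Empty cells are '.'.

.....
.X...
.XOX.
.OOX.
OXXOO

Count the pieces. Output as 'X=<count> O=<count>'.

X=6 O=6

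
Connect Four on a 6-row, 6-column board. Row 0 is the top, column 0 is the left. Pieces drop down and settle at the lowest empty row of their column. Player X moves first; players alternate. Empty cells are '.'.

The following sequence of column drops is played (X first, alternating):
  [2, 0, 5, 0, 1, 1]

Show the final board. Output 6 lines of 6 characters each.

Move 1: X drops in col 2, lands at row 5
Move 2: O drops in col 0, lands at row 5
Move 3: X drops in col 5, lands at row 5
Move 4: O drops in col 0, lands at row 4
Move 5: X drops in col 1, lands at row 5
Move 6: O drops in col 1, lands at row 4

Answer: ......
......
......
......
OO....
OXX..X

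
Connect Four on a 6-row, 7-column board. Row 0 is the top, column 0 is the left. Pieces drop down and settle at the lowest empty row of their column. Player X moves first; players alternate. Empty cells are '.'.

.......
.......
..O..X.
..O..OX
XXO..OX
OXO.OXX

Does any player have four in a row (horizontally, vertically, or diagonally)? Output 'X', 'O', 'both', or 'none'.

O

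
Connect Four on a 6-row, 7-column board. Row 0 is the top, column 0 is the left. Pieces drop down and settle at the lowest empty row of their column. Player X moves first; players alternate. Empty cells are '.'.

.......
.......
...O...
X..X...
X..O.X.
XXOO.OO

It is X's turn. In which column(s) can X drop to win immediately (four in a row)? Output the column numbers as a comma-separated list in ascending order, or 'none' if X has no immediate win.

col 0: drop X → WIN!
col 1: drop X → no win
col 2: drop X → no win
col 3: drop X → no win
col 4: drop X → no win
col 5: drop X → no win
col 6: drop X → no win

Answer: 0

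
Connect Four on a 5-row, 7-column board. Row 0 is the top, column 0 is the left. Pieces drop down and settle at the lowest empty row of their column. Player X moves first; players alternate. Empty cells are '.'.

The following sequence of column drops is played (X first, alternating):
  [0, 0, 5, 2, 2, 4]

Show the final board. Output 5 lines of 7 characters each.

Move 1: X drops in col 0, lands at row 4
Move 2: O drops in col 0, lands at row 3
Move 3: X drops in col 5, lands at row 4
Move 4: O drops in col 2, lands at row 4
Move 5: X drops in col 2, lands at row 3
Move 6: O drops in col 4, lands at row 4

Answer: .......
.......
.......
O.X....
X.O.OX.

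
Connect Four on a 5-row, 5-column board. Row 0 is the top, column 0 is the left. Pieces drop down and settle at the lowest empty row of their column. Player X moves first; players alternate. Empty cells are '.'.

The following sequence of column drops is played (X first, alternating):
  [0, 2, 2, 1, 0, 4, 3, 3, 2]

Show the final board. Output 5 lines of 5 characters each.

Answer: .....
.....
..X..
X.XO.
XOOXO

Derivation:
Move 1: X drops in col 0, lands at row 4
Move 2: O drops in col 2, lands at row 4
Move 3: X drops in col 2, lands at row 3
Move 4: O drops in col 1, lands at row 4
Move 5: X drops in col 0, lands at row 3
Move 6: O drops in col 4, lands at row 4
Move 7: X drops in col 3, lands at row 4
Move 8: O drops in col 3, lands at row 3
Move 9: X drops in col 2, lands at row 2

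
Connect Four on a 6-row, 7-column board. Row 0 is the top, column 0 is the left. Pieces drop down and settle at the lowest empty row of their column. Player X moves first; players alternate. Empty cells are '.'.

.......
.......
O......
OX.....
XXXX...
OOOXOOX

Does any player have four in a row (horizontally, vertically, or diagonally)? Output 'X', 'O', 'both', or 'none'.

X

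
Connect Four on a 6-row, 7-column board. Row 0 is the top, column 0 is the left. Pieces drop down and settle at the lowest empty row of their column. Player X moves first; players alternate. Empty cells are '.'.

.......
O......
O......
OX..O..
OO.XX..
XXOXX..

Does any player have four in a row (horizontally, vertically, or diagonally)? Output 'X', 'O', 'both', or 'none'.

O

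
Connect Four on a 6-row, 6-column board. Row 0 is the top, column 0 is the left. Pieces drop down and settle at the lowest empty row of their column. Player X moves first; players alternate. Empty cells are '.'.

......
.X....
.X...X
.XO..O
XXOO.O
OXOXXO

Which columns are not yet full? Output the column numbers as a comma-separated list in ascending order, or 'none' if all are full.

Answer: 0,1,2,3,4,5

Derivation:
col 0: top cell = '.' → open
col 1: top cell = '.' → open
col 2: top cell = '.' → open
col 3: top cell = '.' → open
col 4: top cell = '.' → open
col 5: top cell = '.' → open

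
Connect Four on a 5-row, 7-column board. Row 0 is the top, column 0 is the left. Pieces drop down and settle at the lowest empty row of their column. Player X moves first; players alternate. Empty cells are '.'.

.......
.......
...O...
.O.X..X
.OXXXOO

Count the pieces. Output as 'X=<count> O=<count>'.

X=5 O=5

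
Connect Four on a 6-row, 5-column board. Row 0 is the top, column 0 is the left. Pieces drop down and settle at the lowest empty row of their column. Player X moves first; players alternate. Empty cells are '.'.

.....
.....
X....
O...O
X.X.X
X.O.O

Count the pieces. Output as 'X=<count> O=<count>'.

X=5 O=4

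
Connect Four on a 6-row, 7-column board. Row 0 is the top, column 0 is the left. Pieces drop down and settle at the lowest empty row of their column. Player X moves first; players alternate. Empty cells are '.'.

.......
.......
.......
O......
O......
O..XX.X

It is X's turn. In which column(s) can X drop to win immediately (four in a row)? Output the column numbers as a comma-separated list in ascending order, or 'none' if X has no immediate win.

Answer: 5

Derivation:
col 0: drop X → no win
col 1: drop X → no win
col 2: drop X → no win
col 3: drop X → no win
col 4: drop X → no win
col 5: drop X → WIN!
col 6: drop X → no win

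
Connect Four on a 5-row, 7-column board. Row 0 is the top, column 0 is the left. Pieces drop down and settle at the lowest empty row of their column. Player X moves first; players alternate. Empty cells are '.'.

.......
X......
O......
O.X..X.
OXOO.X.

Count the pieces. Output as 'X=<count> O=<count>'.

X=5 O=5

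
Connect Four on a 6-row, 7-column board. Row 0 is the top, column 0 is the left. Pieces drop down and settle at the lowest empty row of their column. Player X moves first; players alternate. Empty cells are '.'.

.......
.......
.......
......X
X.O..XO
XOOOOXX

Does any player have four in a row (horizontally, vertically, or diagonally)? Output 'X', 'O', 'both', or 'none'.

O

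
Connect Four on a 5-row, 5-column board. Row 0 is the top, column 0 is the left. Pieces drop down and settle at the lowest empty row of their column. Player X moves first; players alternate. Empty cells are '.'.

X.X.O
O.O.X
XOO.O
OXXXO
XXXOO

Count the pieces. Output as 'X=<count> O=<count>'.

X=10 O=10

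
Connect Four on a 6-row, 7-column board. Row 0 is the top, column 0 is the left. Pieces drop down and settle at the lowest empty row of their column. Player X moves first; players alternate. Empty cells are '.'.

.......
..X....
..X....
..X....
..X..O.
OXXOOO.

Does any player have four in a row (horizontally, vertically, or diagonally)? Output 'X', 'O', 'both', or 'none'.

X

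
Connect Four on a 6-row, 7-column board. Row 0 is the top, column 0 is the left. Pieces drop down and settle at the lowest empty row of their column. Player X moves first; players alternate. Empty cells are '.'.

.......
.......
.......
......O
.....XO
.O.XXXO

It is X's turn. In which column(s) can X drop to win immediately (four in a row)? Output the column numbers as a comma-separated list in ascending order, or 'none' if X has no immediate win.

col 0: drop X → no win
col 1: drop X → no win
col 2: drop X → WIN!
col 3: drop X → no win
col 4: drop X → no win
col 5: drop X → no win
col 6: drop X → no win

Answer: 2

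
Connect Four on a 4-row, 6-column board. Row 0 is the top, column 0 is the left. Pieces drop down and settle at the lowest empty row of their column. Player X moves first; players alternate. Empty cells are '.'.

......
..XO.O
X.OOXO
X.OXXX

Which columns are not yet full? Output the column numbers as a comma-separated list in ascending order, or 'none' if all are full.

Answer: 0,1,2,3,4,5

Derivation:
col 0: top cell = '.' → open
col 1: top cell = '.' → open
col 2: top cell = '.' → open
col 3: top cell = '.' → open
col 4: top cell = '.' → open
col 5: top cell = '.' → open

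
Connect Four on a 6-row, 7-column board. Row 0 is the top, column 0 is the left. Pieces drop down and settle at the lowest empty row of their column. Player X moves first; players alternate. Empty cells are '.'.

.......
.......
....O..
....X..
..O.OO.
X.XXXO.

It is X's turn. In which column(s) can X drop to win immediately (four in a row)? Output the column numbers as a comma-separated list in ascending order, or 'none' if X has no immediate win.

col 0: drop X → no win
col 1: drop X → WIN!
col 2: drop X → no win
col 3: drop X → no win
col 4: drop X → no win
col 5: drop X → no win
col 6: drop X → no win

Answer: 1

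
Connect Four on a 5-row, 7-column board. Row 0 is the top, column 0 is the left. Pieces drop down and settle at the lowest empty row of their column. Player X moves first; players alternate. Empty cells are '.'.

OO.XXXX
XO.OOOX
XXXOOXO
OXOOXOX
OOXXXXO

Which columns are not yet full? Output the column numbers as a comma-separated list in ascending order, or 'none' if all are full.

Answer: 2

Derivation:
col 0: top cell = 'O' → FULL
col 1: top cell = 'O' → FULL
col 2: top cell = '.' → open
col 3: top cell = 'X' → FULL
col 4: top cell = 'X' → FULL
col 5: top cell = 'X' → FULL
col 6: top cell = 'X' → FULL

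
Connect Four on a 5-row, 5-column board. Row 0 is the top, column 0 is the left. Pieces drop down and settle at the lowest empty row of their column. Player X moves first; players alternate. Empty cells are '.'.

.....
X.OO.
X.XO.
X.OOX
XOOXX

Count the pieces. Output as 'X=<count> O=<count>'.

X=8 O=7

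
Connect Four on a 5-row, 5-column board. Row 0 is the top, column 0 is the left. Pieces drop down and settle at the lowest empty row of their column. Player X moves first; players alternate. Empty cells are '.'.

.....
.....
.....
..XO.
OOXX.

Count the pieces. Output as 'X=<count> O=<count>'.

X=3 O=3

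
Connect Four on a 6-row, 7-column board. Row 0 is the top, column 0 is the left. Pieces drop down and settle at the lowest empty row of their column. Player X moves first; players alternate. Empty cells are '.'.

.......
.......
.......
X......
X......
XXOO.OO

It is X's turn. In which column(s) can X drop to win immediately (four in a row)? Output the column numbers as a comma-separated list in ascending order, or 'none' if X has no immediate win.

col 0: drop X → WIN!
col 1: drop X → no win
col 2: drop X → no win
col 3: drop X → no win
col 4: drop X → no win
col 5: drop X → no win
col 6: drop X → no win

Answer: 0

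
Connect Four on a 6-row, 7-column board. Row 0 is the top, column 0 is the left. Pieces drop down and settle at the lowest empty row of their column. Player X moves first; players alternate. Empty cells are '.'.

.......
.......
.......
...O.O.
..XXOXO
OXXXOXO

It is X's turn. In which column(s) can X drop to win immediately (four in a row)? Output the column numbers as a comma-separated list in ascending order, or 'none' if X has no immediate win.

col 0: drop X → no win
col 1: drop X → no win
col 2: drop X → no win
col 3: drop X → no win
col 4: drop X → no win
col 5: drop X → no win
col 6: drop X → no win

Answer: none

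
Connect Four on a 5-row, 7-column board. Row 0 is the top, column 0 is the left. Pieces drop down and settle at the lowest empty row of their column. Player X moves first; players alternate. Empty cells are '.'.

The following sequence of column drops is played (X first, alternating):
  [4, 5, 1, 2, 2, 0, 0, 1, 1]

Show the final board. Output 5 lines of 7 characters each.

Answer: .......
.......
.X.....
XOX....
OXO.XO.

Derivation:
Move 1: X drops in col 4, lands at row 4
Move 2: O drops in col 5, lands at row 4
Move 3: X drops in col 1, lands at row 4
Move 4: O drops in col 2, lands at row 4
Move 5: X drops in col 2, lands at row 3
Move 6: O drops in col 0, lands at row 4
Move 7: X drops in col 0, lands at row 3
Move 8: O drops in col 1, lands at row 3
Move 9: X drops in col 1, lands at row 2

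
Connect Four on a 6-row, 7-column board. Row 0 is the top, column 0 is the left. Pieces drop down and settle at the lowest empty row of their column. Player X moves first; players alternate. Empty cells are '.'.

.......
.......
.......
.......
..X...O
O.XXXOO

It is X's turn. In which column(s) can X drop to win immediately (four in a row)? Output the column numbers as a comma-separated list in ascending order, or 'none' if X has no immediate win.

Answer: 1

Derivation:
col 0: drop X → no win
col 1: drop X → WIN!
col 2: drop X → no win
col 3: drop X → no win
col 4: drop X → no win
col 5: drop X → no win
col 6: drop X → no win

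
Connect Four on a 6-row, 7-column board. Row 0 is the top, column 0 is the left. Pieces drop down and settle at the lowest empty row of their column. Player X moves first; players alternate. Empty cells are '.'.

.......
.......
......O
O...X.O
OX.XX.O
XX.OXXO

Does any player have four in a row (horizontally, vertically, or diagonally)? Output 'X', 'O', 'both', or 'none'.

O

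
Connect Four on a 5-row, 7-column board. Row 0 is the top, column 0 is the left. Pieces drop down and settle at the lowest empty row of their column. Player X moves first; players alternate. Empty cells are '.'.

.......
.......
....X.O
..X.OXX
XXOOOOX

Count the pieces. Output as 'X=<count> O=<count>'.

X=7 O=6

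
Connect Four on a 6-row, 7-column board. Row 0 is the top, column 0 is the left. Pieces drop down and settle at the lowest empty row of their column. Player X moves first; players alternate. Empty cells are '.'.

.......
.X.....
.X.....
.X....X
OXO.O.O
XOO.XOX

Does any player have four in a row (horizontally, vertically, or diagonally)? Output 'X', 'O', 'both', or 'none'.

X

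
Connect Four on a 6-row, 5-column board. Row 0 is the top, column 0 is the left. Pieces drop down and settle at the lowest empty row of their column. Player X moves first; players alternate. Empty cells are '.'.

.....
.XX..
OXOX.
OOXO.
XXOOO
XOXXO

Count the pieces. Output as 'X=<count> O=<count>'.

X=10 O=10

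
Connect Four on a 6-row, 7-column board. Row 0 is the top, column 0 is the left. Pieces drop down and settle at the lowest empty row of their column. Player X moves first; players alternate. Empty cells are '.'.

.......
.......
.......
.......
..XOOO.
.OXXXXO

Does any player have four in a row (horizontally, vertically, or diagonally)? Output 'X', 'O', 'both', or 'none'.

X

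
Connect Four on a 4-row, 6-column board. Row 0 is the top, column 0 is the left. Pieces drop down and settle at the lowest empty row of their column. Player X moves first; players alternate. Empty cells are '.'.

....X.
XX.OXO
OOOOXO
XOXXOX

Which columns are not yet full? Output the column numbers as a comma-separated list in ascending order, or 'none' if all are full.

Answer: 0,1,2,3,5

Derivation:
col 0: top cell = '.' → open
col 1: top cell = '.' → open
col 2: top cell = '.' → open
col 3: top cell = '.' → open
col 4: top cell = 'X' → FULL
col 5: top cell = '.' → open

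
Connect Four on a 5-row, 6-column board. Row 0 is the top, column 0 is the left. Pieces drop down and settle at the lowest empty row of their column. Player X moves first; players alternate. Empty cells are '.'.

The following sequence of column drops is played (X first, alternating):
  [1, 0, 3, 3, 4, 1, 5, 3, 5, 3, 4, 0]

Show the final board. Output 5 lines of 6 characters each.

Move 1: X drops in col 1, lands at row 4
Move 2: O drops in col 0, lands at row 4
Move 3: X drops in col 3, lands at row 4
Move 4: O drops in col 3, lands at row 3
Move 5: X drops in col 4, lands at row 4
Move 6: O drops in col 1, lands at row 3
Move 7: X drops in col 5, lands at row 4
Move 8: O drops in col 3, lands at row 2
Move 9: X drops in col 5, lands at row 3
Move 10: O drops in col 3, lands at row 1
Move 11: X drops in col 4, lands at row 3
Move 12: O drops in col 0, lands at row 3

Answer: ......
...O..
...O..
OO.OXX
OX.XXX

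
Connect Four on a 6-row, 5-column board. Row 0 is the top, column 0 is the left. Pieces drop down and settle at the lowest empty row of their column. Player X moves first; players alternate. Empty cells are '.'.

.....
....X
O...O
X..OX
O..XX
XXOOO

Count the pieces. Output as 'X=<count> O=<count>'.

X=7 O=7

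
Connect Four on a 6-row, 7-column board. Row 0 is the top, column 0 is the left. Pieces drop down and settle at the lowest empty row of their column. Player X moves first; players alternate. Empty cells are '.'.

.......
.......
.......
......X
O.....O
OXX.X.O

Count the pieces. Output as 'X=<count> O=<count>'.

X=4 O=4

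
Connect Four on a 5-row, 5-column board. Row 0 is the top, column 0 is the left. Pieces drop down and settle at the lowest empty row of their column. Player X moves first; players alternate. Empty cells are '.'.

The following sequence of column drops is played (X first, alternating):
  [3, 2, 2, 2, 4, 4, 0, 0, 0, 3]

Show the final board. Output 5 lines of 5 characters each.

Move 1: X drops in col 3, lands at row 4
Move 2: O drops in col 2, lands at row 4
Move 3: X drops in col 2, lands at row 3
Move 4: O drops in col 2, lands at row 2
Move 5: X drops in col 4, lands at row 4
Move 6: O drops in col 4, lands at row 3
Move 7: X drops in col 0, lands at row 4
Move 8: O drops in col 0, lands at row 3
Move 9: X drops in col 0, lands at row 2
Move 10: O drops in col 3, lands at row 3

Answer: .....
.....
X.O..
O.XOO
X.OXX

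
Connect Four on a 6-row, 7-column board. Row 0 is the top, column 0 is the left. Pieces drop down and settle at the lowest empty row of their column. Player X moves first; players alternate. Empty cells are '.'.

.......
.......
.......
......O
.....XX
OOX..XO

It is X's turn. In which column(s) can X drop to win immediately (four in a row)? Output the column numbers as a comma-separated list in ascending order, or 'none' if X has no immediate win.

col 0: drop X → no win
col 1: drop X → no win
col 2: drop X → no win
col 3: drop X → no win
col 4: drop X → no win
col 5: drop X → no win
col 6: drop X → no win

Answer: none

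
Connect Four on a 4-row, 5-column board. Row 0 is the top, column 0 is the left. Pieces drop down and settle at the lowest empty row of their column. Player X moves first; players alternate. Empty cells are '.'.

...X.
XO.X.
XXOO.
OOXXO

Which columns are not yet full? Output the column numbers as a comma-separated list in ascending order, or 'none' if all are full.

Answer: 0,1,2,4

Derivation:
col 0: top cell = '.' → open
col 1: top cell = '.' → open
col 2: top cell = '.' → open
col 3: top cell = 'X' → FULL
col 4: top cell = '.' → open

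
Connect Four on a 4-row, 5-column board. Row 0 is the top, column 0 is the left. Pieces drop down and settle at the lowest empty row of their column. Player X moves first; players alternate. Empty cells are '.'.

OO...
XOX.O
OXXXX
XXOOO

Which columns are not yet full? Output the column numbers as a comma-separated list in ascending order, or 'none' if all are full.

col 0: top cell = 'O' → FULL
col 1: top cell = 'O' → FULL
col 2: top cell = '.' → open
col 3: top cell = '.' → open
col 4: top cell = '.' → open

Answer: 2,3,4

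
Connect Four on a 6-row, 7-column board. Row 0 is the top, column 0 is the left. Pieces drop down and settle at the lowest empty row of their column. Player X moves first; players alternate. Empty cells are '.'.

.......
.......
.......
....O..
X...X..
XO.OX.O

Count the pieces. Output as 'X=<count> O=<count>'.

X=4 O=4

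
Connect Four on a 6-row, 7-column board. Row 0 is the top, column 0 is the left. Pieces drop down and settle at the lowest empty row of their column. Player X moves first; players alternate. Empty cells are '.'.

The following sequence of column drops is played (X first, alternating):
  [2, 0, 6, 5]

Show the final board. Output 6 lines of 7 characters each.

Move 1: X drops in col 2, lands at row 5
Move 2: O drops in col 0, lands at row 5
Move 3: X drops in col 6, lands at row 5
Move 4: O drops in col 5, lands at row 5

Answer: .......
.......
.......
.......
.......
O.X..OX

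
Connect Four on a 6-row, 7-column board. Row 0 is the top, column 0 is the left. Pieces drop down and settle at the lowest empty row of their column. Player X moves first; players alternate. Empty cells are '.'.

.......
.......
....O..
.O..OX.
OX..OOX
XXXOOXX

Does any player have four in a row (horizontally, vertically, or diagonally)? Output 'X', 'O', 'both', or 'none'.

O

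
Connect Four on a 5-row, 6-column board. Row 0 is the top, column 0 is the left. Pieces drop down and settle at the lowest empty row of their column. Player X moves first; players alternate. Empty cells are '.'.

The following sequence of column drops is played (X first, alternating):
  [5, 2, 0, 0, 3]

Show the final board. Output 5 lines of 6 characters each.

Move 1: X drops in col 5, lands at row 4
Move 2: O drops in col 2, lands at row 4
Move 3: X drops in col 0, lands at row 4
Move 4: O drops in col 0, lands at row 3
Move 5: X drops in col 3, lands at row 4

Answer: ......
......
......
O.....
X.OX.X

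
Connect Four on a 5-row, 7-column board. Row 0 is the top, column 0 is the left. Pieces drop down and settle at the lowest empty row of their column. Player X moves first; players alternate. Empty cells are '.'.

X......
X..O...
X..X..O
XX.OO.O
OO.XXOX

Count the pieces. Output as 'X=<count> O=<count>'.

X=9 O=8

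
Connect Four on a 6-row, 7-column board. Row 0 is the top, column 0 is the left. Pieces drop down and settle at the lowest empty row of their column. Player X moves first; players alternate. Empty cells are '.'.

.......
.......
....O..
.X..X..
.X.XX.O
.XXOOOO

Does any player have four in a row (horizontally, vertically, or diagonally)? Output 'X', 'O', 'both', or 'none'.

O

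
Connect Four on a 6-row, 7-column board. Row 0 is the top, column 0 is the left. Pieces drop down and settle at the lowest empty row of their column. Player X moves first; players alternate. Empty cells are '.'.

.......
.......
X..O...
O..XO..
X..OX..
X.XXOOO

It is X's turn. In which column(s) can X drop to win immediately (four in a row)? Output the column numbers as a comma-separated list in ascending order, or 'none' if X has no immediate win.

Answer: 1

Derivation:
col 0: drop X → no win
col 1: drop X → WIN!
col 2: drop X → no win
col 3: drop X → no win
col 4: drop X → no win
col 5: drop X → no win
col 6: drop X → no win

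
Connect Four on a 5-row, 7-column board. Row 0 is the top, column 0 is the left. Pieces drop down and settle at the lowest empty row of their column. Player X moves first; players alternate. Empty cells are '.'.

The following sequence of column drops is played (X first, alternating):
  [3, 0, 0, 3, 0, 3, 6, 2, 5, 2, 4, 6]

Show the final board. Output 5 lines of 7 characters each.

Move 1: X drops in col 3, lands at row 4
Move 2: O drops in col 0, lands at row 4
Move 3: X drops in col 0, lands at row 3
Move 4: O drops in col 3, lands at row 3
Move 5: X drops in col 0, lands at row 2
Move 6: O drops in col 3, lands at row 2
Move 7: X drops in col 6, lands at row 4
Move 8: O drops in col 2, lands at row 4
Move 9: X drops in col 5, lands at row 4
Move 10: O drops in col 2, lands at row 3
Move 11: X drops in col 4, lands at row 4
Move 12: O drops in col 6, lands at row 3

Answer: .......
.......
X..O...
X.OO..O
O.OXXXX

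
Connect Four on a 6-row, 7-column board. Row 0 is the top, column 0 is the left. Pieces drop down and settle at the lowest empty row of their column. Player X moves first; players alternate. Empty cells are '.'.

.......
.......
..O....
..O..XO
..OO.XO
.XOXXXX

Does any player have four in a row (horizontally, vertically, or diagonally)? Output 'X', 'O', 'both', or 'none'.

both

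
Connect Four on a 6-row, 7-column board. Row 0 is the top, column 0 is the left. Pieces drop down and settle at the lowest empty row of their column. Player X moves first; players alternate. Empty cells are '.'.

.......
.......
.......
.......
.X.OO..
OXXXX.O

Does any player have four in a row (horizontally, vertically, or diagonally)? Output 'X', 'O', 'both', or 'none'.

X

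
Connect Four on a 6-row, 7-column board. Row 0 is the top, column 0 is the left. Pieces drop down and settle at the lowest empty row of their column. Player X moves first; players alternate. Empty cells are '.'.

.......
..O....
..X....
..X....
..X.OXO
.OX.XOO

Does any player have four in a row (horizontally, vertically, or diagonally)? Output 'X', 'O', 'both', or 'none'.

X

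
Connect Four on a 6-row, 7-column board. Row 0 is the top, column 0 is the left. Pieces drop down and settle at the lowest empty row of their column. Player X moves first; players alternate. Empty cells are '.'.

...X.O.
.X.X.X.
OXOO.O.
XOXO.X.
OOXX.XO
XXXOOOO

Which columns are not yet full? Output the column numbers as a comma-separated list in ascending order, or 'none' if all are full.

Answer: 0,1,2,4,6

Derivation:
col 0: top cell = '.' → open
col 1: top cell = '.' → open
col 2: top cell = '.' → open
col 3: top cell = 'X' → FULL
col 4: top cell = '.' → open
col 5: top cell = 'O' → FULL
col 6: top cell = '.' → open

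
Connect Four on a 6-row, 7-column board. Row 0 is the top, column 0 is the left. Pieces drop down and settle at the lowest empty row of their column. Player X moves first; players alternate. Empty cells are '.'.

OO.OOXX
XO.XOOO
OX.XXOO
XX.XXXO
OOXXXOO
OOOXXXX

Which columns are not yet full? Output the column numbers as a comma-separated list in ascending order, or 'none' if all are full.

Answer: 2

Derivation:
col 0: top cell = 'O' → FULL
col 1: top cell = 'O' → FULL
col 2: top cell = '.' → open
col 3: top cell = 'O' → FULL
col 4: top cell = 'O' → FULL
col 5: top cell = 'X' → FULL
col 6: top cell = 'X' → FULL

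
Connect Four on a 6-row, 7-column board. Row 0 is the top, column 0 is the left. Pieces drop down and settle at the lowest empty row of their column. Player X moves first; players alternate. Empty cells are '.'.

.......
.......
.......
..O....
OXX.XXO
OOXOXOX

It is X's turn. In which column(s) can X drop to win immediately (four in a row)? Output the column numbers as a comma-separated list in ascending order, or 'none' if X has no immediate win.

col 0: drop X → no win
col 1: drop X → no win
col 2: drop X → no win
col 3: drop X → WIN!
col 4: drop X → no win
col 5: drop X → no win
col 6: drop X → no win

Answer: 3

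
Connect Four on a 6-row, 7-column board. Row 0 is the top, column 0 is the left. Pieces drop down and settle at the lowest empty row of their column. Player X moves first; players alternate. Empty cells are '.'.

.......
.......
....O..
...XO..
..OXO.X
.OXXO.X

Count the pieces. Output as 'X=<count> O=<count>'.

X=6 O=6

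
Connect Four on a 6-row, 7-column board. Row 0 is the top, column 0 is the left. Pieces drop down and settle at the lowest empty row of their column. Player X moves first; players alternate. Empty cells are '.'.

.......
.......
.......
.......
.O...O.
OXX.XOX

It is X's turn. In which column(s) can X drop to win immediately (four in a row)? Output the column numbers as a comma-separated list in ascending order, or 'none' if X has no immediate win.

col 0: drop X → no win
col 1: drop X → no win
col 2: drop X → no win
col 3: drop X → WIN!
col 4: drop X → no win
col 5: drop X → no win
col 6: drop X → no win

Answer: 3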